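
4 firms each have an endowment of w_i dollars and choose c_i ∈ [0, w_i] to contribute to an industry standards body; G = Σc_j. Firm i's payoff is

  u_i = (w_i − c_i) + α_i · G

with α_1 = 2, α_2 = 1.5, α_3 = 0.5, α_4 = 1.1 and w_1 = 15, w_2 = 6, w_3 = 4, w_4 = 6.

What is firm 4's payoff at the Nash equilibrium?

29.7

∂u_i/∂c_i = α_i − 1, so firm i contributes w_i if α_i > 1, else 0.
α_i > 1 for i ∈ {1, 2, 4}; NE contributions (15, 6, 0, 6), G = 27.
u_4 = (6 − 6) + 1.1·27 = 29.7.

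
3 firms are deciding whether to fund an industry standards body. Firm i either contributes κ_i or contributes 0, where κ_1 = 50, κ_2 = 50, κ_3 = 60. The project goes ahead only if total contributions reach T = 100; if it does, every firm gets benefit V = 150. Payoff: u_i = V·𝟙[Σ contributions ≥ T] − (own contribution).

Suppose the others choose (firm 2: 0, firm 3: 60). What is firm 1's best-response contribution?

50

Others' total = 60. Contributing 50 brings total to 110 ≥ 100: gain V − κ_1 = 100.
Best response: 50.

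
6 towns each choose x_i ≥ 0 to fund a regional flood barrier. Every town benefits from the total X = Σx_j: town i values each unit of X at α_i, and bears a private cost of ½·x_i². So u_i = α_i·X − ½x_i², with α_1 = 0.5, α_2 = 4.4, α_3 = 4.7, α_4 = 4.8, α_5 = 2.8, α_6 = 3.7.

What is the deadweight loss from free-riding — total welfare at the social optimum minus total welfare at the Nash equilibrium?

916.755

Town i's FOC: ∂u_i/∂x_i = α_i − x_i = 0, so x_i* = α_i.
NE contributions = (0.5, 4.4, 4.7, 4.8, 2.8, 3.7); X = 20.9.
W^NE = (Σα)·X − ½Σα_i² = 20.9² − ½·86.27 = 393.675.
Planner sets x_i = Σα_j = 20.9 for every i, so X^SO = 6·20.9 = 125.4.
W^SO = (Σα)·X^SO − ½·6·(Σα)² = (6/2)·20.9² = 1310.43.
Deadweight loss = W^SO − W^NE = 916.755.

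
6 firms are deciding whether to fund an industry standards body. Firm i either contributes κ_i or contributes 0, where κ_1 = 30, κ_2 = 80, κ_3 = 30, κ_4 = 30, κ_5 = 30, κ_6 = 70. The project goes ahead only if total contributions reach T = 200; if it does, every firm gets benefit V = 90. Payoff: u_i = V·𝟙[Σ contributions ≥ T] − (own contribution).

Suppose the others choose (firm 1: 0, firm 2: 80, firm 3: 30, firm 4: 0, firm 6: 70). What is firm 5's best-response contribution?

Others' total = 180. Contributing 30 brings total to 210 ≥ 200: gain V − κ_5 = 60.
Best response: 30.

30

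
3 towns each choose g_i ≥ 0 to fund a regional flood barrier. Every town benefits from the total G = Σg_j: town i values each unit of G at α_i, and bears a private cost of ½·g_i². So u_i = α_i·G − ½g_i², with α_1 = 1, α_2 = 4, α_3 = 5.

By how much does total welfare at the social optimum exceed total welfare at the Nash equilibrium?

Town i's FOC: ∂u_i/∂g_i = α_i − g_i = 0, so g_i* = α_i.
NE contributions = (1, 4, 5); G = 10.
W^NE = (Σα)·G − ½Σα_i² = 10² − ½·42 = 79.
Planner sets g_i = Σα_j = 10 for every i, so G^SO = 3·10 = 30.
W^SO = (Σα)·G^SO − ½·3·(Σα)² = (3/2)·10² = 150.
Deadweight loss = W^SO − W^NE = 71.

71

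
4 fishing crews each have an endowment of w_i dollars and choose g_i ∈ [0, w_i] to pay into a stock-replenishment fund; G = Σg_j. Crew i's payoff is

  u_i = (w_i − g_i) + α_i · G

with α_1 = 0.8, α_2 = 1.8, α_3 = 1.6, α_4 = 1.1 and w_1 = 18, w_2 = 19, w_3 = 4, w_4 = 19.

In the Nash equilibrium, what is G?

42

∂u_i/∂g_i = α_i − 1, so crew i contributes w_i if α_i > 1, else 0.
α_i > 1 for i ∈ {2, 3, 4}; NE contributions (0, 19, 4, 19), G = 42.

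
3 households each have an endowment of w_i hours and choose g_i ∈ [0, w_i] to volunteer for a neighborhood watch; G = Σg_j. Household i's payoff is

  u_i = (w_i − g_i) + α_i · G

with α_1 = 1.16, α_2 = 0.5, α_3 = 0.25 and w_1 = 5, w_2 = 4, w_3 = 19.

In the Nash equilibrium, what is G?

5

∂u_i/∂g_i = α_i − 1, so household i contributes w_i if α_i > 1, else 0.
α_i > 1 for i ∈ {1}; NE contributions (5, 0, 0), G = 5.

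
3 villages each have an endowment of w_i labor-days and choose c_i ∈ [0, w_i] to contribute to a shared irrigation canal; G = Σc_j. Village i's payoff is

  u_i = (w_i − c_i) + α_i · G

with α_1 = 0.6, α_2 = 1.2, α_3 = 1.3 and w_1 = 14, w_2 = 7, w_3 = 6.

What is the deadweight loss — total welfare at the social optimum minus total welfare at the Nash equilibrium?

∂u_i/∂c_i = α_i − 1, so village i contributes w_i if α_i > 1, else 0.
α_i > 1 for i ∈ {2, 3}; NE contributions (0, 7, 6), G = 13.
W^NE = Σw_i − G^NE + (Σα_i)·G^NE = 27 + 2.1·13 = 54.3.
Planner: ∂(Σu_j)/∂c_i = Σα_j − 1 = 2.1 > 0, so everyone contributes w_i; G^SO = 27, W^SO = 27 + 2.1·27 = 83.7.
Deadweight loss = 29.4.

29.4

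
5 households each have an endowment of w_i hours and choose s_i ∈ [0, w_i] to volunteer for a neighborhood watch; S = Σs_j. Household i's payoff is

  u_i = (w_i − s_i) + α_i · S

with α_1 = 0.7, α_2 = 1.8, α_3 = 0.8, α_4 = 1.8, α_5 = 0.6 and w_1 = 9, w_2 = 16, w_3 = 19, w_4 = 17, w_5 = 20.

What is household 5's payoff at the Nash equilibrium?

∂u_i/∂s_i = α_i − 1, so household i contributes w_i if α_i > 1, else 0.
α_i > 1 for i ∈ {2, 4}; NE contributions (0, 16, 0, 17, 0), S = 33.
u_5 = (20 − 0) + 0.6·33 = 39.8.

39.8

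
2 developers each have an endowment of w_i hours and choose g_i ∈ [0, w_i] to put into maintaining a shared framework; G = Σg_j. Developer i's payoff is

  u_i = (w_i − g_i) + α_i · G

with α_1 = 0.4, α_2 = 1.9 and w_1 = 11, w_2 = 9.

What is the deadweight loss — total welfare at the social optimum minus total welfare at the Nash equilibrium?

∂u_i/∂g_i = α_i − 1, so developer i contributes w_i if α_i > 1, else 0.
α_i > 1 for i ∈ {2}; NE contributions (0, 9), G = 9.
W^NE = Σw_i − G^NE + (Σα_i)·G^NE = 20 + 1.3·9 = 31.7.
Planner: ∂(Σu_j)/∂g_i = Σα_j − 1 = 1.3 > 0, so everyone contributes w_i; G^SO = 20, W^SO = 20 + 1.3·20 = 46.
Deadweight loss = 14.3.

14.3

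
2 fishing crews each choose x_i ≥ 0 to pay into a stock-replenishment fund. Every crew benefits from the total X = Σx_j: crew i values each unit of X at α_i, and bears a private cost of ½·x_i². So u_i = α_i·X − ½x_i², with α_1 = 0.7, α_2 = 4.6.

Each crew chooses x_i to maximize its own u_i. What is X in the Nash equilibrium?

5.3

Crew i's FOC: ∂u_i/∂x_i = α_i − x_i = 0, so x_i* = α_i.
NE contributions = (0.7, 4.6); X = 5.3.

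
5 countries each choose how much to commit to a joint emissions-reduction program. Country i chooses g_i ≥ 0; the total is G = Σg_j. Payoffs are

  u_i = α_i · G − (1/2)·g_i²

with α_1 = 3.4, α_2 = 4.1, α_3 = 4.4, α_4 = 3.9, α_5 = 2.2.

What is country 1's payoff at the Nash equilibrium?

Country i's FOC: ∂u_i/∂g_i = α_i − g_i = 0, so g_i* = α_i.
NE contributions = (3.4, 4.1, 4.4, 3.9, 2.2); G = 18.
u_1 = α_1·G − ½·(g_1)² = 3.4·18 − ½·3.4² = 55.42.

55.42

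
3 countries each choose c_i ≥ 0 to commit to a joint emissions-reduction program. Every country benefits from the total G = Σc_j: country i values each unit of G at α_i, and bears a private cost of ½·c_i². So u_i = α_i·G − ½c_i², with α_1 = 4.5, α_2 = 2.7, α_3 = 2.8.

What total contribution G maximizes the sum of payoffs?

Planner FOC: ∂(Σu_j)/∂c_i = (Σα_j) − c_i = 0, so c_i^SO = Σα_j = 10 for every i; G^SO = 30.

30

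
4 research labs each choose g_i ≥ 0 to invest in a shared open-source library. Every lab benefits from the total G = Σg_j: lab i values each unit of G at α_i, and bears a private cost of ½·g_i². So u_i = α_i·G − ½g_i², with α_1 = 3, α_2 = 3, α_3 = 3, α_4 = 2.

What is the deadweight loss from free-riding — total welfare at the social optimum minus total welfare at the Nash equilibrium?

136.5

Lab i's FOC: ∂u_i/∂g_i = α_i − g_i = 0, so g_i* = α_i.
NE contributions = (3, 3, 3, 2); G = 11.
W^NE = (Σα)·G − ½Σα_i² = 11² − ½·31 = 105.5.
Planner sets g_i = Σα_j = 11 for every i, so G^SO = 4·11 = 44.
W^SO = (Σα)·G^SO − ½·4·(Σα)² = (4/2)·11² = 242.
Deadweight loss = W^SO − W^NE = 136.5.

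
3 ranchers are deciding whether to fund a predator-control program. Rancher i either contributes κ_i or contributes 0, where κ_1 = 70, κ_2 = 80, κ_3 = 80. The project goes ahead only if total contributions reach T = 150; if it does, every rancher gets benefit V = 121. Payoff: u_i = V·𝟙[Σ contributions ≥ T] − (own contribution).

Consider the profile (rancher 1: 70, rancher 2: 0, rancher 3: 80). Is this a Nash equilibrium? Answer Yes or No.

Yes

Total = 150 ≥ 150: provided.
Rancher 1 (pledges 70, payoff 51): dropping to 0 → total 80, payoff 0. No gain.
Rancher 2 (pledges 0, payoff 121): pledging 80 → total 230, payoff 41. No gain.
Rancher 3 (pledges 80, payoff 41): dropping to 0 → total 70, payoff 0. No gain.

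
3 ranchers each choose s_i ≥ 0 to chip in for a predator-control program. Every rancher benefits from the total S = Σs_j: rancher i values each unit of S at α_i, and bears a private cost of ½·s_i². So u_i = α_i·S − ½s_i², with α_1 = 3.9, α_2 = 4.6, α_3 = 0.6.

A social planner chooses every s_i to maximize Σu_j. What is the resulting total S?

27.3

Planner FOC: ∂(Σu_j)/∂s_i = (Σα_j) − s_i = 0, so s_i^SO = Σα_j = 9.1 for every i; S^SO = 27.3.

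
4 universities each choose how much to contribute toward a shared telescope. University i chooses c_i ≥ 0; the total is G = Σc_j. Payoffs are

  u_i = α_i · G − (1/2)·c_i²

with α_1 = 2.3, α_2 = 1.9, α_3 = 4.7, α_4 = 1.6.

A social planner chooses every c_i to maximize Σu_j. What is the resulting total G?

Planner FOC: ∂(Σu_j)/∂c_i = (Σα_j) − c_i = 0, so c_i^SO = Σα_j = 10.5 for every i; G^SO = 42.

42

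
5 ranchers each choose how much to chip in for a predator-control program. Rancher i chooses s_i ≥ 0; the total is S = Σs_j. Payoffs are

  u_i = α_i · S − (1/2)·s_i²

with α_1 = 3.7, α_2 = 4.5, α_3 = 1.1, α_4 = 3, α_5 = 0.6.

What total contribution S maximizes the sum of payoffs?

64.5

Planner FOC: ∂(Σu_j)/∂s_i = (Σα_j) − s_i = 0, so s_i^SO = Σα_j = 12.9 for every i; S^SO = 64.5.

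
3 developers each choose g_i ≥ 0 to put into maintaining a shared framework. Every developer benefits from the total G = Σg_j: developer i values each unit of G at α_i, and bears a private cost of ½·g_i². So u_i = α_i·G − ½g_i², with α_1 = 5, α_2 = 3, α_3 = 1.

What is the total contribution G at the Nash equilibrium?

9

Developer i's FOC: ∂u_i/∂g_i = α_i − g_i = 0, so g_i* = α_i.
NE contributions = (5, 3, 1); G = 9.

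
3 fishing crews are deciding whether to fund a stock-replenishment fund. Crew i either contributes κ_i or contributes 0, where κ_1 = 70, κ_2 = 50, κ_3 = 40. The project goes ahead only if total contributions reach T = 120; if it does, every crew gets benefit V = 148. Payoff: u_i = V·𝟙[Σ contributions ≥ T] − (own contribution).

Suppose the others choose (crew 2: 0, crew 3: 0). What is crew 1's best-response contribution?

Others' total = 0. Even contributing 70 gives 70 < 120: no benefit either way.
Best response: 0.

0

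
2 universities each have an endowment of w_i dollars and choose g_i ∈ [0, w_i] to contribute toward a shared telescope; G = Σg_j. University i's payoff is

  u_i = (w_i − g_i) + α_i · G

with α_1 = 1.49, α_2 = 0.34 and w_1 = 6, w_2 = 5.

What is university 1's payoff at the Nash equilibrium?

8.94

∂u_i/∂g_i = α_i − 1, so university i contributes w_i if α_i > 1, else 0.
α_i > 1 for i ∈ {1}; NE contributions (6, 0), G = 6.
u_1 = (6 − 6) + 1.49·6 = 8.94.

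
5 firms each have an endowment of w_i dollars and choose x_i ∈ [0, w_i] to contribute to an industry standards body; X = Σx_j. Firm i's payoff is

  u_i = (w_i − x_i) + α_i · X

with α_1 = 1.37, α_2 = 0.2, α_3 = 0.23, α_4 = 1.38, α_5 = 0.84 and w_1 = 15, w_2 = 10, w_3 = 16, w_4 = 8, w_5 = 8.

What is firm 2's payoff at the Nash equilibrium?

14.6

∂u_i/∂x_i = α_i − 1, so firm i contributes w_i if α_i > 1, else 0.
α_i > 1 for i ∈ {1, 4}; NE contributions (15, 0, 0, 8, 0), X = 23.
u_2 = (10 − 0) + 0.2·23 = 14.6.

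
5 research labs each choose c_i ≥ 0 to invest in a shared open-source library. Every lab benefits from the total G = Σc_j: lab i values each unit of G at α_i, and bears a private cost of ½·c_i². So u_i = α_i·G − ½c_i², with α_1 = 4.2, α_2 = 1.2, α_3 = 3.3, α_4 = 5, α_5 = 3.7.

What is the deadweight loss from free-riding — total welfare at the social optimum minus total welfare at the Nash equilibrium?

488.47

Lab i's FOC: ∂u_i/∂c_i = α_i − c_i = 0, so c_i* = α_i.
NE contributions = (4.2, 1.2, 3.3, 5, 3.7); G = 17.4.
W^NE = (Σα)·G − ½Σα_i² = 17.4² − ½·68.66 = 268.43.
Planner sets c_i = Σα_j = 17.4 for every i, so G^SO = 5·17.4 = 87.
W^SO = (Σα)·G^SO − ½·5·(Σα)² = (5/2)·17.4² = 756.9.
Deadweight loss = W^SO − W^NE = 488.47.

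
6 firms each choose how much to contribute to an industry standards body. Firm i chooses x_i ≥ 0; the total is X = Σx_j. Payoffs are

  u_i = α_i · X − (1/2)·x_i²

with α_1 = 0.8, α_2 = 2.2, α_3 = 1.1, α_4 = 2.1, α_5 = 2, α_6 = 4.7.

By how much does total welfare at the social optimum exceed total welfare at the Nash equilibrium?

351.415

Firm i's FOC: ∂u_i/∂x_i = α_i − x_i = 0, so x_i* = α_i.
NE contributions = (0.8, 2.2, 1.1, 2.1, 2, 4.7); X = 12.9.
W^NE = (Σα)·X − ½Σα_i² = 12.9² − ½·37.19 = 147.815.
Planner sets x_i = Σα_j = 12.9 for every i, so X^SO = 6·12.9 = 77.4.
W^SO = (Σα)·X^SO − ½·6·(Σα)² = (6/2)·12.9² = 499.23.
Deadweight loss = W^SO − W^NE = 351.415.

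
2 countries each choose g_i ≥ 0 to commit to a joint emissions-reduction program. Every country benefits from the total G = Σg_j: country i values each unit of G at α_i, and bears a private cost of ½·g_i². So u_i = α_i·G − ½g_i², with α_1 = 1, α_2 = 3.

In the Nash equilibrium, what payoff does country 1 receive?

3.5

Country i's FOC: ∂u_i/∂g_i = α_i − g_i = 0, so g_i* = α_i.
NE contributions = (1, 3); G = 4.
u_1 = α_1·G − ½·(g_1)² = 1·4 − ½·1² = 3.5.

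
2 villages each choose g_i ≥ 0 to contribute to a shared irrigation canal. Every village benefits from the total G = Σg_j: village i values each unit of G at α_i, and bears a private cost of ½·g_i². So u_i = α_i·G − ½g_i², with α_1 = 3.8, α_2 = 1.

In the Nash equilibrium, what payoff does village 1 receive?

Village i's FOC: ∂u_i/∂g_i = α_i − g_i = 0, so g_i* = α_i.
NE contributions = (3.8, 1); G = 4.8.
u_1 = α_1·G − ½·(g_1)² = 3.8·4.8 − ½·3.8² = 11.02.

11.02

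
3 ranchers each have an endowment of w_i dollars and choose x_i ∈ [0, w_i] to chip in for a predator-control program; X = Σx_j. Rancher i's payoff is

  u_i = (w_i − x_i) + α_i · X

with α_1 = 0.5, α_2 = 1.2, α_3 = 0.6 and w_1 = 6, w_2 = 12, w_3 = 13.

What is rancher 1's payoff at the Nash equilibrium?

12

∂u_i/∂x_i = α_i − 1, so rancher i contributes w_i if α_i > 1, else 0.
α_i > 1 for i ∈ {2}; NE contributions (0, 12, 0), X = 12.
u_1 = (6 − 0) + 0.5·12 = 12.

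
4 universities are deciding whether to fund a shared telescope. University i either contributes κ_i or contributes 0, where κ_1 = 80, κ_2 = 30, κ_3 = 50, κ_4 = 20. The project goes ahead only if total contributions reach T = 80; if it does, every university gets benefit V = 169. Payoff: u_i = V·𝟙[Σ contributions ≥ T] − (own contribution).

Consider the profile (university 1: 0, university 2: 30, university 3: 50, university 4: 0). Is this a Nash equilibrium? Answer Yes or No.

Total = 80 ≥ 80: provided.
University 1 (pledges 0, payoff 169): pledging 80 → total 160, payoff 89. No gain.
University 2 (pledges 30, payoff 139): dropping to 0 → total 50, payoff 0. No gain.
University 3 (pledges 50, payoff 119): dropping to 0 → total 30, payoff 0. No gain.
University 4 (pledges 0, payoff 169): pledging 20 → total 100, payoff 149. No gain.

Yes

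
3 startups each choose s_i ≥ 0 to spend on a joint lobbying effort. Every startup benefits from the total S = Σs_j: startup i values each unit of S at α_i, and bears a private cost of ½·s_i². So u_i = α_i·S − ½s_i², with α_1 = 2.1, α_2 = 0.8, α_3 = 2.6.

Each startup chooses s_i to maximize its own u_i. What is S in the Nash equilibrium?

Startup i's FOC: ∂u_i/∂s_i = α_i − s_i = 0, so s_i* = α_i.
NE contributions = (2.1, 0.8, 2.6); S = 5.5.

5.5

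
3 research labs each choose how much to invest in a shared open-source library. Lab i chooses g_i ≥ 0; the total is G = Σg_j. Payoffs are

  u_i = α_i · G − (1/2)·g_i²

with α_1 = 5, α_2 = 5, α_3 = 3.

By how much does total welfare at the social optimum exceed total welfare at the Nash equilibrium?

114

Lab i's FOC: ∂u_i/∂g_i = α_i − g_i = 0, so g_i* = α_i.
NE contributions = (5, 5, 3); G = 13.
W^NE = (Σα)·G − ½Σα_i² = 13² − ½·59 = 139.5.
Planner sets g_i = Σα_j = 13 for every i, so G^SO = 3·13 = 39.
W^SO = (Σα)·G^SO − ½·3·(Σα)² = (3/2)·13² = 253.5.
Deadweight loss = W^SO − W^NE = 114.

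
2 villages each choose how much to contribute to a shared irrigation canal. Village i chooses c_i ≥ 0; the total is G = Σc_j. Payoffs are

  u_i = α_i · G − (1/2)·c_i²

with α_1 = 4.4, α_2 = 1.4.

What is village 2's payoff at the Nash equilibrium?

7.14

Village i's FOC: ∂u_i/∂c_i = α_i − c_i = 0, so c_i* = α_i.
NE contributions = (4.4, 1.4); G = 5.8.
u_2 = α_2·G − ½·(c_2)² = 1.4·5.8 − ½·1.4² = 7.14.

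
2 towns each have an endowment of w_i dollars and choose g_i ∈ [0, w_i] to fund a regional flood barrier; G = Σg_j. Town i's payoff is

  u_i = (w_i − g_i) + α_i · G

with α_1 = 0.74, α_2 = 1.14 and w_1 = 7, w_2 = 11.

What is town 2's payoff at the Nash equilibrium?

∂u_i/∂g_i = α_i − 1, so town i contributes w_i if α_i > 1, else 0.
α_i > 1 for i ∈ {2}; NE contributions (0, 11), G = 11.
u_2 = (11 − 11) + 1.14·11 = 12.54.

12.54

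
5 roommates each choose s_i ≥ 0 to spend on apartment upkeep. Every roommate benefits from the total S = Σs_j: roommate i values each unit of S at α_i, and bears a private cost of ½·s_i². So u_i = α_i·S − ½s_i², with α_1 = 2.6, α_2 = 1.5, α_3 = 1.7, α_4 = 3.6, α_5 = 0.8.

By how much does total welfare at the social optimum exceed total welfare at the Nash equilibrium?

168.81

Roommate i's FOC: ∂u_i/∂s_i = α_i − s_i = 0, so s_i* = α_i.
NE contributions = (2.6, 1.5, 1.7, 3.6, 0.8); S = 10.2.
W^NE = (Σα)·S − ½Σα_i² = 10.2² − ½·25.5 = 91.29.
Planner sets s_i = Σα_j = 10.2 for every i, so S^SO = 5·10.2 = 51.
W^SO = (Σα)·S^SO − ½·5·(Σα)² = (5/2)·10.2² = 260.1.
Deadweight loss = W^SO − W^NE = 168.81.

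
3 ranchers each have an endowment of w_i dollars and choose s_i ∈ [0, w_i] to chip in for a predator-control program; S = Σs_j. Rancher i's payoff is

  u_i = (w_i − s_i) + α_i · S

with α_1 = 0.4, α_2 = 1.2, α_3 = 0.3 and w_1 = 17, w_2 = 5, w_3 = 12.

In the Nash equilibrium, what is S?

∂u_i/∂s_i = α_i − 1, so rancher i contributes w_i if α_i > 1, else 0.
α_i > 1 for i ∈ {2}; NE contributions (0, 5, 0), S = 5.

5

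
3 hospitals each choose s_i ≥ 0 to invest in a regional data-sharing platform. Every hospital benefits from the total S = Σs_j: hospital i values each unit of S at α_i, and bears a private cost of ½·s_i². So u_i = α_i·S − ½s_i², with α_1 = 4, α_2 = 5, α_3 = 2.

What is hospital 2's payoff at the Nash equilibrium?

42.5

Hospital i's FOC: ∂u_i/∂s_i = α_i − s_i = 0, so s_i* = α_i.
NE contributions = (4, 5, 2); S = 11.
u_2 = α_2·S − ½·(s_2)² = 5·11 − ½·5² = 42.5.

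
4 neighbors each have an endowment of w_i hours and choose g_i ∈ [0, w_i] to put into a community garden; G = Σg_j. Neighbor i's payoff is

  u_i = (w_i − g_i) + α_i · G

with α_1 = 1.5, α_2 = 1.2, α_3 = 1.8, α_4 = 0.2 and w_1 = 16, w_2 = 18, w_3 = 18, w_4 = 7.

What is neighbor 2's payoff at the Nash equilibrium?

∂u_i/∂g_i = α_i − 1, so neighbor i contributes w_i if α_i > 1, else 0.
α_i > 1 for i ∈ {1, 2, 3}; NE contributions (16, 18, 18, 0), G = 52.
u_2 = (18 − 18) + 1.2·52 = 62.4.

62.4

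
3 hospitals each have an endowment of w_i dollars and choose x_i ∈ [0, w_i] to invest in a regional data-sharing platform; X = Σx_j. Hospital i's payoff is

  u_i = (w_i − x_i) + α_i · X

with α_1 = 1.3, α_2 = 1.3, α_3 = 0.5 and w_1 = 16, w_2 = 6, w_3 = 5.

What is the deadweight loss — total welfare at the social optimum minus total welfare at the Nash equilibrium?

10.5

∂u_i/∂x_i = α_i − 1, so hospital i contributes w_i if α_i > 1, else 0.
α_i > 1 for i ∈ {1, 2}; NE contributions (16, 6, 0), X = 22.
W^NE = Σw_i − X^NE + (Σα_i)·X^NE = 27 + 2.1·22 = 73.2.
Planner: ∂(Σu_j)/∂x_i = Σα_j − 1 = 2.1 > 0, so everyone contributes w_i; X^SO = 27, W^SO = 27 + 2.1·27 = 83.7.
Deadweight loss = 10.5.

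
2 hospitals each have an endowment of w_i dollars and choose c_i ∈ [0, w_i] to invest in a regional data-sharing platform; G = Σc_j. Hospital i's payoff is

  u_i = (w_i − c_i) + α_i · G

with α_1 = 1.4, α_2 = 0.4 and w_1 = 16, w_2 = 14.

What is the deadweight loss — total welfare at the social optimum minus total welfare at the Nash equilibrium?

11.2

∂u_i/∂c_i = α_i − 1, so hospital i contributes w_i if α_i > 1, else 0.
α_i > 1 for i ∈ {1}; NE contributions (16, 0), G = 16.
W^NE = Σw_i − G^NE + (Σα_i)·G^NE = 30 + 0.8·16 = 42.8.
Planner: ∂(Σu_j)/∂c_i = Σα_j − 1 = 0.8 > 0, so everyone contributes w_i; G^SO = 30, W^SO = 30 + 0.8·30 = 54.
Deadweight loss = 11.2.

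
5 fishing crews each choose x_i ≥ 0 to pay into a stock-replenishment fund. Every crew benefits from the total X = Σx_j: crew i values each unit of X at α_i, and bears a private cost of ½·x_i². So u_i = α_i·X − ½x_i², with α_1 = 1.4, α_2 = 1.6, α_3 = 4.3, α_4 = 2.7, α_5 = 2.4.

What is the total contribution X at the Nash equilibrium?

Crew i's FOC: ∂u_i/∂x_i = α_i − x_i = 0, so x_i* = α_i.
NE contributions = (1.4, 1.6, 4.3, 2.7, 2.4); X = 12.4.

12.4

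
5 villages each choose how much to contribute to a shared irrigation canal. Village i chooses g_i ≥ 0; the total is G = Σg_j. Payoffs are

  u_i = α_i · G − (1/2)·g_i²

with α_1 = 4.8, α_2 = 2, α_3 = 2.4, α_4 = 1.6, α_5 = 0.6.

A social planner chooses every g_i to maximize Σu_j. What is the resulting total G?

57

Planner FOC: ∂(Σu_j)/∂g_i = (Σα_j) − g_i = 0, so g_i^SO = Σα_j = 11.4 for every i; G^SO = 57.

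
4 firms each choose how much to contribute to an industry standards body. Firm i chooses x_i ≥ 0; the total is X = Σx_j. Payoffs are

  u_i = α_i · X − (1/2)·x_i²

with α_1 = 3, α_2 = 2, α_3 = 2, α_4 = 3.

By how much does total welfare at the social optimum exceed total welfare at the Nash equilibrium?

Firm i's FOC: ∂u_i/∂x_i = α_i − x_i = 0, so x_i* = α_i.
NE contributions = (3, 2, 2, 3); X = 10.
W^NE = (Σα)·X − ½Σα_i² = 10² − ½·26 = 87.
Planner sets x_i = Σα_j = 10 for every i, so X^SO = 4·10 = 40.
W^SO = (Σα)·X^SO − ½·4·(Σα)² = (4/2)·10² = 200.
Deadweight loss = W^SO − W^NE = 113.

113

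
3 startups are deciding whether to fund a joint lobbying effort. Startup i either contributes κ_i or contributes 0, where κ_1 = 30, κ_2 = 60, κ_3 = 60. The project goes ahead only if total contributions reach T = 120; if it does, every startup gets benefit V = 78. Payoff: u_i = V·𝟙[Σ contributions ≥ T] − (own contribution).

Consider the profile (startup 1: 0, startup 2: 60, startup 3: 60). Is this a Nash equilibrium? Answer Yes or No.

Yes

Total = 120 ≥ 120: provided.
Startup 1 (pledges 0, payoff 78): pledging 30 → total 150, payoff 48. No gain.
Startup 2 (pledges 60, payoff 18): dropping to 0 → total 60, payoff 0. No gain.
Startup 3 (pledges 60, payoff 18): dropping to 0 → total 60, payoff 0. No gain.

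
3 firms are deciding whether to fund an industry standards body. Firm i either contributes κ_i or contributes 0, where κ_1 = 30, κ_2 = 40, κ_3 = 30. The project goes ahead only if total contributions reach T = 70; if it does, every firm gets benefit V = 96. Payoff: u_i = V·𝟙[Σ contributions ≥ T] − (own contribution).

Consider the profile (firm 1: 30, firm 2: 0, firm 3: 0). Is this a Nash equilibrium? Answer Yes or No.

No

Total = 30 < 70: not provided.
Firm 1 (pledges 30, payoff -30): dropping to 0 → total 0, payoff 0. Profitable deviation.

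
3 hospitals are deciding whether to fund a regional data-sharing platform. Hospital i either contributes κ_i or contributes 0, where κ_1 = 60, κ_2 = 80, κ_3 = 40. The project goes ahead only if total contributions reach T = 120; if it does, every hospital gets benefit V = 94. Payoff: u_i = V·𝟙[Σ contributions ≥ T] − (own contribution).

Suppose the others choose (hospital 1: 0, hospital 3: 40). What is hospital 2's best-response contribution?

80

Others' total = 40. Contributing 80 brings total to 120 ≥ 120: gain V − κ_2 = 14.
Best response: 80.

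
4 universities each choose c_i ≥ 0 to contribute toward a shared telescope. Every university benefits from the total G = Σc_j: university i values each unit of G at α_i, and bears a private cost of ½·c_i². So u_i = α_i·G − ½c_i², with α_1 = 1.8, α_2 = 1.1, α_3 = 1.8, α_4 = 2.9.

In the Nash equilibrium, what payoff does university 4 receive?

University i's FOC: ∂u_i/∂c_i = α_i − c_i = 0, so c_i* = α_i.
NE contributions = (1.8, 1.1, 1.8, 2.9); G = 7.6.
u_4 = α_4·G − ½·(c_4)² = 2.9·7.6 − ½·2.9² = 17.835.

17.835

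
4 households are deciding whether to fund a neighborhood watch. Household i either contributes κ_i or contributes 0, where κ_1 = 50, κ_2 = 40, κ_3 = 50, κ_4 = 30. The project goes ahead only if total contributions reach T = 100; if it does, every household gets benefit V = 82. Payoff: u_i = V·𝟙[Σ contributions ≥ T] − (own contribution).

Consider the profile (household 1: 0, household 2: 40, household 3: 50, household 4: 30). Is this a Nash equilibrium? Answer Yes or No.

Yes

Total = 120 ≥ 100: provided.
Household 1 (pledges 0, payoff 82): pledging 50 → total 170, payoff 32. No gain.
Household 2 (pledges 40, payoff 42): dropping to 0 → total 80, payoff 0. No gain.
Household 3 (pledges 50, payoff 32): dropping to 0 → total 70, payoff 0. No gain.
Household 4 (pledges 30, payoff 52): dropping to 0 → total 90, payoff 0. No gain.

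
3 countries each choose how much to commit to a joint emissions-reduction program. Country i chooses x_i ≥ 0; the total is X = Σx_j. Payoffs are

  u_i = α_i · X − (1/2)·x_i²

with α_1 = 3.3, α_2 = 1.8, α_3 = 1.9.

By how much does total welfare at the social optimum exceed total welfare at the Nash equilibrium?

Country i's FOC: ∂u_i/∂x_i = α_i − x_i = 0, so x_i* = α_i.
NE contributions = (3.3, 1.8, 1.9); X = 7.
W^NE = (Σα)·X − ½Σα_i² = 7² − ½·17.74 = 40.13.
Planner sets x_i = Σα_j = 7 for every i, so X^SO = 3·7 = 21.
W^SO = (Σα)·X^SO − ½·3·(Σα)² = (3/2)·7² = 73.5.
Deadweight loss = W^SO − W^NE = 33.37.

33.37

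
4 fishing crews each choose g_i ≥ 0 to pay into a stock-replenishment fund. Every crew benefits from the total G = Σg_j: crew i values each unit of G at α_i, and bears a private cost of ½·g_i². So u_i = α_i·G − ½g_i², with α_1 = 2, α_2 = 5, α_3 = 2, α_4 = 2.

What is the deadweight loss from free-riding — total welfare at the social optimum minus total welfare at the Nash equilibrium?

Crew i's FOC: ∂u_i/∂g_i = α_i − g_i = 0, so g_i* = α_i.
NE contributions = (2, 5, 2, 2); G = 11.
W^NE = (Σα)·G − ½Σα_i² = 11² − ½·37 = 102.5.
Planner sets g_i = Σα_j = 11 for every i, so G^SO = 4·11 = 44.
W^SO = (Σα)·G^SO − ½·4·(Σα)² = (4/2)·11² = 242.
Deadweight loss = W^SO − W^NE = 139.5.

139.5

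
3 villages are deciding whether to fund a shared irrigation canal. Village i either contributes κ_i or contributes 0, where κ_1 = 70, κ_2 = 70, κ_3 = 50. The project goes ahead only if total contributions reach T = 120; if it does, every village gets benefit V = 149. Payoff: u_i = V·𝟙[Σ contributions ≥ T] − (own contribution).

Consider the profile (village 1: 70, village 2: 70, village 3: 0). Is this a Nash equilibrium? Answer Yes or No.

Total = 140 ≥ 120: provided.
Village 1 (pledges 70, payoff 79): dropping to 0 → total 70, payoff 0. No gain.
Village 2 (pledges 70, payoff 79): dropping to 0 → total 70, payoff 0. No gain.
Village 3 (pledges 0, payoff 149): pledging 50 → total 190, payoff 99. No gain.

Yes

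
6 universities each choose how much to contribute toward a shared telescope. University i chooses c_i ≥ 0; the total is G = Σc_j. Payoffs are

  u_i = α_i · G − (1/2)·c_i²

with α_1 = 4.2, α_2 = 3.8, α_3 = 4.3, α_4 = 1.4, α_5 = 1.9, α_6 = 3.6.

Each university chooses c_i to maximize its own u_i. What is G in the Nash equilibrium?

University i's FOC: ∂u_i/∂c_i = α_i − c_i = 0, so c_i* = α_i.
NE contributions = (4.2, 3.8, 4.3, 1.4, 1.9, 3.6); G = 19.2.

19.2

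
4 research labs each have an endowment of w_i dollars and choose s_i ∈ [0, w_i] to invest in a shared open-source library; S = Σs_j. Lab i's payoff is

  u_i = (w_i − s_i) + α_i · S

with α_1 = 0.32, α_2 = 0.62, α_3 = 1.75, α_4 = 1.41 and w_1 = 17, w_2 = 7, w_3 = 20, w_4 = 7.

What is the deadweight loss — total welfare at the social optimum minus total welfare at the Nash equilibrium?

∂u_i/∂s_i = α_i − 1, so lab i contributes w_i if α_i > 1, else 0.
α_i > 1 for i ∈ {3, 4}; NE contributions (0, 0, 20, 7), S = 27.
W^NE = Σw_i − S^NE + (Σα_i)·S^NE = 51 + 3.1·27 = 134.7.
Planner: ∂(Σu_j)/∂s_i = Σα_j − 1 = 3.1 > 0, so everyone contributes w_i; S^SO = 51, W^SO = 51 + 3.1·51 = 209.1.
Deadweight loss = 74.4.

74.4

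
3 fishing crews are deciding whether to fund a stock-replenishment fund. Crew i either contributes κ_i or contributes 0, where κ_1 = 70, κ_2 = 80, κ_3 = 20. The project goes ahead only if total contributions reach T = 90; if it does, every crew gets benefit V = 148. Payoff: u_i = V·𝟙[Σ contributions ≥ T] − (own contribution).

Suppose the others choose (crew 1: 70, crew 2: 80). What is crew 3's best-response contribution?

Others' total = 150 ≥ 90; contributing adds cost 20 for no extra benefit.
Best response: 0.

0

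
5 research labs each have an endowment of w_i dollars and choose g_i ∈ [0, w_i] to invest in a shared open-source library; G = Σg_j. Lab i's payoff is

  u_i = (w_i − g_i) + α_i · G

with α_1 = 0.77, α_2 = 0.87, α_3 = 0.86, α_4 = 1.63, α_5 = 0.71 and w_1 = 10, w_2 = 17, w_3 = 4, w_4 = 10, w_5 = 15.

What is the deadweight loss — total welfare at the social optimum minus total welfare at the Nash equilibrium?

176.64

∂u_i/∂g_i = α_i − 1, so lab i contributes w_i if α_i > 1, else 0.
α_i > 1 for i ∈ {4}; NE contributions (0, 0, 0, 10, 0), G = 10.
W^NE = Σw_i − G^NE + (Σα_i)·G^NE = 56 + 3.84·10 = 94.4.
Planner: ∂(Σu_j)/∂g_i = Σα_j − 1 = 3.84 > 0, so everyone contributes w_i; G^SO = 56, W^SO = 56 + 3.84·56 = 271.04.
Deadweight loss = 176.64.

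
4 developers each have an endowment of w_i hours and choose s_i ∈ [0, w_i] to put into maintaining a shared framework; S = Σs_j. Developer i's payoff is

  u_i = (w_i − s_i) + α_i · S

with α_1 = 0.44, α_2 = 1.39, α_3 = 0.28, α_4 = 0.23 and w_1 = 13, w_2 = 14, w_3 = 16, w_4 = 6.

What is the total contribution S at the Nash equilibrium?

∂u_i/∂s_i = α_i − 1, so developer i contributes w_i if α_i > 1, else 0.
α_i > 1 for i ∈ {2}; NE contributions (0, 14, 0, 0), S = 14.

14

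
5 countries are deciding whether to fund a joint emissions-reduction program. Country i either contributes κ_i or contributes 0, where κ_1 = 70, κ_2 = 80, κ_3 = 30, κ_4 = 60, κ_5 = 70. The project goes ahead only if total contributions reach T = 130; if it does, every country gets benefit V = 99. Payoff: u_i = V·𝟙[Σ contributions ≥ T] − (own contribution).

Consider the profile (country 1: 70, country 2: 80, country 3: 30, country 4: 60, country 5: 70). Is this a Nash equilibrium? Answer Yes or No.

No

Total = 310 ≥ 130: provided.
Country 1 (pledges 70, payoff 29): dropping to 0 → total 240, payoff 99. Profitable deviation.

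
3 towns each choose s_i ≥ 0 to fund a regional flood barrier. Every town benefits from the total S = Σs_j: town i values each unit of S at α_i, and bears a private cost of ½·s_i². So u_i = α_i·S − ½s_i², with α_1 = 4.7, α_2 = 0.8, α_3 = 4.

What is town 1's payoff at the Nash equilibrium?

Town i's FOC: ∂u_i/∂s_i = α_i − s_i = 0, so s_i* = α_i.
NE contributions = (4.7, 0.8, 4); S = 9.5.
u_1 = α_1·S − ½·(s_1)² = 4.7·9.5 − ½·4.7² = 33.605.

33.605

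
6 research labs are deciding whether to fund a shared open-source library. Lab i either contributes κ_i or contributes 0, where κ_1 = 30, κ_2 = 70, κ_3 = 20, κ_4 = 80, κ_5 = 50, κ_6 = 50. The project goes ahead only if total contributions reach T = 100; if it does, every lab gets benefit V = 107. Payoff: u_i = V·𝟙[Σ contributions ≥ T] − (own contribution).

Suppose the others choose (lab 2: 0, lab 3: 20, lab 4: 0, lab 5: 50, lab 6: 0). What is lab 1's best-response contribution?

30

Others' total = 70. Contributing 30 brings total to 100 ≥ 100: gain V − κ_1 = 77.
Best response: 30.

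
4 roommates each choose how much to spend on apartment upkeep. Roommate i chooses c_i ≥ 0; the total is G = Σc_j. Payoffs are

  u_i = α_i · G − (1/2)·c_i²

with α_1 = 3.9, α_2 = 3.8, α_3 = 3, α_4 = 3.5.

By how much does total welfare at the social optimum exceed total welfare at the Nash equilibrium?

Roommate i's FOC: ∂u_i/∂c_i = α_i − c_i = 0, so c_i* = α_i.
NE contributions = (3.9, 3.8, 3, 3.5); G = 14.2.
W^NE = (Σα)·G − ½Σα_i² = 14.2² − ½·50.9 = 176.19.
Planner sets c_i = Σα_j = 14.2 for every i, so G^SO = 4·14.2 = 56.8.
W^SO = (Σα)·G^SO − ½·4·(Σα)² = (4/2)·14.2² = 403.28.
Deadweight loss = W^SO − W^NE = 227.09.

227.09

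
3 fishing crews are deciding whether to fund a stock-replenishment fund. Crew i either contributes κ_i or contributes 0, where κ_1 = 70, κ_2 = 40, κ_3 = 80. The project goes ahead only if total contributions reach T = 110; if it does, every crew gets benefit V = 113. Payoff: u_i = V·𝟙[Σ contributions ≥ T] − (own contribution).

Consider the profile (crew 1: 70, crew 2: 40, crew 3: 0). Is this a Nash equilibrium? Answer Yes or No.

Total = 110 ≥ 110: provided.
Crew 1 (pledges 70, payoff 43): dropping to 0 → total 40, payoff 0. No gain.
Crew 2 (pledges 40, payoff 73): dropping to 0 → total 70, payoff 0. No gain.
Crew 3 (pledges 0, payoff 113): pledging 80 → total 190, payoff 33. No gain.

Yes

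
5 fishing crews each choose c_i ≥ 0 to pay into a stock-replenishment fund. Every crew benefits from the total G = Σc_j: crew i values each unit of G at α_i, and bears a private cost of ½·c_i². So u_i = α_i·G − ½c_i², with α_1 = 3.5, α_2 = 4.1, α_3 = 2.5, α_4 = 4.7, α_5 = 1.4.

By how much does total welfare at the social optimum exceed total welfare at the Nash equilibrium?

423.34

Crew i's FOC: ∂u_i/∂c_i = α_i − c_i = 0, so c_i* = α_i.
NE contributions = (3.5, 4.1, 2.5, 4.7, 1.4); G = 16.2.
W^NE = (Σα)·G − ½Σα_i² = 16.2² − ½·59.36 = 232.76.
Planner sets c_i = Σα_j = 16.2 for every i, so G^SO = 5·16.2 = 81.
W^SO = (Σα)·G^SO − ½·5·(Σα)² = (5/2)·16.2² = 656.1.
Deadweight loss = W^SO − W^NE = 423.34.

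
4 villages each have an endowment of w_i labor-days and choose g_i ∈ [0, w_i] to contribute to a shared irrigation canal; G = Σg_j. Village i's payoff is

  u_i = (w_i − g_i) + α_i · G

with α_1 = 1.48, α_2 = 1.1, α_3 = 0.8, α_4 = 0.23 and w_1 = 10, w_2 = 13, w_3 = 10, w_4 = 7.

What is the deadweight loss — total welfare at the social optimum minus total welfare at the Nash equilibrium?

∂u_i/∂g_i = α_i − 1, so village i contributes w_i if α_i > 1, else 0.
α_i > 1 for i ∈ {1, 2}; NE contributions (10, 13, 0, 0), G = 23.
W^NE = Σw_i − G^NE + (Σα_i)·G^NE = 40 + 2.61·23 = 100.03.
Planner: ∂(Σu_j)/∂g_i = Σα_j − 1 = 2.61 > 0, so everyone contributes w_i; G^SO = 40, W^SO = 40 + 2.61·40 = 144.4.
Deadweight loss = 44.37.

44.37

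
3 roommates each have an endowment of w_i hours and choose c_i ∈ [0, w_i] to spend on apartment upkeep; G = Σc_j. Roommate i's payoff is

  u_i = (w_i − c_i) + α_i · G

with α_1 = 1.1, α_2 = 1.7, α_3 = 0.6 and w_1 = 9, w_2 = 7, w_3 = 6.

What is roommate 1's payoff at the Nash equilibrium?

17.6

∂u_i/∂c_i = α_i − 1, so roommate i contributes w_i if α_i > 1, else 0.
α_i > 1 for i ∈ {1, 2}; NE contributions (9, 7, 0), G = 16.
u_1 = (9 − 9) + 1.1·16 = 17.6.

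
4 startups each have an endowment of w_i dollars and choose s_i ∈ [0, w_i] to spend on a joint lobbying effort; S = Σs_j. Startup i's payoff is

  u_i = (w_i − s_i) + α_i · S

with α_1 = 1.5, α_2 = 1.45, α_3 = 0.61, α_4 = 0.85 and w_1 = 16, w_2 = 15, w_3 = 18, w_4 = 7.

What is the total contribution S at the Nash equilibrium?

31

∂u_i/∂s_i = α_i − 1, so startup i contributes w_i if α_i > 1, else 0.
α_i > 1 for i ∈ {1, 2}; NE contributions (16, 15, 0, 0), S = 31.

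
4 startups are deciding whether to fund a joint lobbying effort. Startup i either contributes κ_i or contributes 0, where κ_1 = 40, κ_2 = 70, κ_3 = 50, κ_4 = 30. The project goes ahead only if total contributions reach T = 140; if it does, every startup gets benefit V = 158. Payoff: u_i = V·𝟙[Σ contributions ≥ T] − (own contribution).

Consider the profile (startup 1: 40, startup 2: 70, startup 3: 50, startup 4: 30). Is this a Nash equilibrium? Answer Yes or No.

No

Total = 190 ≥ 140: provided.
Startup 1 (pledges 40, payoff 118): dropping to 0 → total 150, payoff 158. Profitable deviation.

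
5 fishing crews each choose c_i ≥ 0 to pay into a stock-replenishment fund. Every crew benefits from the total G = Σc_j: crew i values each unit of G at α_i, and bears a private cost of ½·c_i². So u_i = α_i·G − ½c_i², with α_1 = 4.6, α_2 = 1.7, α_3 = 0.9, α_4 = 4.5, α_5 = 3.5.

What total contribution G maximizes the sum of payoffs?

Planner FOC: ∂(Σu_j)/∂c_i = (Σα_j) − c_i = 0, so c_i^SO = Σα_j = 15.2 for every i; G^SO = 76.

76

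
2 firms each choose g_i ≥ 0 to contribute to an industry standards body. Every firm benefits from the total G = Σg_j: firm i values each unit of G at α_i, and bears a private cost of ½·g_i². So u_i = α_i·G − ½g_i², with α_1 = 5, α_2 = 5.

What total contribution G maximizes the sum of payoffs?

20

Planner FOC: ∂(Σu_j)/∂g_i = (Σα_j) − g_i = 0, so g_i^SO = Σα_j = 10 for every i; G^SO = 20.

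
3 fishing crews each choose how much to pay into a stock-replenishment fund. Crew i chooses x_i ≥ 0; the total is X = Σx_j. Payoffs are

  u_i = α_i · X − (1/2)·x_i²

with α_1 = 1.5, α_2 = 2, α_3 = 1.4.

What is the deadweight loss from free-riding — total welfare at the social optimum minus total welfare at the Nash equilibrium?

16.11

Crew i's FOC: ∂u_i/∂x_i = α_i − x_i = 0, so x_i* = α_i.
NE contributions = (1.5, 2, 1.4); X = 4.9.
W^NE = (Σα)·X − ½Σα_i² = 4.9² − ½·8.21 = 19.905.
Planner sets x_i = Σα_j = 4.9 for every i, so X^SO = 3·4.9 = 14.7.
W^SO = (Σα)·X^SO − ½·3·(Σα)² = (3/2)·4.9² = 36.015.
Deadweight loss = W^SO − W^NE = 16.11.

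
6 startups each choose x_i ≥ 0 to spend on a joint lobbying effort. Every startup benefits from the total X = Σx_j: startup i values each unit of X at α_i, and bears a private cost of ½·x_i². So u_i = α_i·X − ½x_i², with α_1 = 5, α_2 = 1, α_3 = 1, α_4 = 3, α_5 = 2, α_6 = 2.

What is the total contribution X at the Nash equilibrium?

14

Startup i's FOC: ∂u_i/∂x_i = α_i − x_i = 0, so x_i* = α_i.
NE contributions = (5, 1, 1, 3, 2, 2); X = 14.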